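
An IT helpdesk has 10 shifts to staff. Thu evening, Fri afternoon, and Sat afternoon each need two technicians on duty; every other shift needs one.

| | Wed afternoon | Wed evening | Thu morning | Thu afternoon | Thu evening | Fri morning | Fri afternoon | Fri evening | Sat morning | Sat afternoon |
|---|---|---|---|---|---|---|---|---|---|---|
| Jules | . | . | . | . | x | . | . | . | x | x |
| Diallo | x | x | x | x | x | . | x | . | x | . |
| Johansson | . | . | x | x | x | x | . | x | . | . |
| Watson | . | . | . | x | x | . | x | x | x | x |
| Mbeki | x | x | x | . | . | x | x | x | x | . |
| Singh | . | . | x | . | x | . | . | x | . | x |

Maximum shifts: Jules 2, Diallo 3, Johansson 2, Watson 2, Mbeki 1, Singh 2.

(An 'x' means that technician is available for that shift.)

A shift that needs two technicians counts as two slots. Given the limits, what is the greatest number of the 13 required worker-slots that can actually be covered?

Total capacity across all technicians is 2+3+2+2+1+2 = 12, and 13 slots are needed, so at most 12 can be filled.
An assignment achieving 12: Wed afternoon→Diallo, Wed evening→Diallo, Thu morning→Johansson, Thu afternoon→Diallo, Thu evening→Singh, Fri morning→Johansson, Fri afternoon→Watson+Mbeki, Fri evening→Singh, Sat morning→Jules, Sat afternoon→Jules+Watson.
Loads: Jules 2/2, Diallo 3/3, Johansson 2/2, Watson 2/2, Mbeki 1/1, Singh 2/2.

12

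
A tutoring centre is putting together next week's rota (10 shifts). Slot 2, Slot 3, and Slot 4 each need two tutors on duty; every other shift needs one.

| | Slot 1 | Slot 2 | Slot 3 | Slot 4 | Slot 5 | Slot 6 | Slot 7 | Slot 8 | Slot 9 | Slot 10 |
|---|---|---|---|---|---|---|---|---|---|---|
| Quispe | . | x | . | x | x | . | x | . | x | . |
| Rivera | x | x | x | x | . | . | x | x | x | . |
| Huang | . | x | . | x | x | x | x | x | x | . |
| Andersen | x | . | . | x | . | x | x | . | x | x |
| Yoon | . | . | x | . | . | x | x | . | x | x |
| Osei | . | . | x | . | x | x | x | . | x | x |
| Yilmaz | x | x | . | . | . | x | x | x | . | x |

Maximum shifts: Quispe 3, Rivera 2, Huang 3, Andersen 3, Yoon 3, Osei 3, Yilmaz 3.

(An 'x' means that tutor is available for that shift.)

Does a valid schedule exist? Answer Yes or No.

One valid schedule: Slot 1→Rivera, Slot 2→Quispe+Huang, Slot 3→Rivera+Yoon, Slot 4→Quispe+Andersen, Slot 5→Quispe, Slot 6→Huang, Slot 7→Yoon, Slot 8→Huang, Slot 9→Andersen, Slot 10→Andersen.
Loads: Quispe 3/3, Rivera 2/2, Huang 3/3, Andersen 3/3, Yoon 2/3, Osei 0/3, Yilmaz 0/3 — all within limits.

Yes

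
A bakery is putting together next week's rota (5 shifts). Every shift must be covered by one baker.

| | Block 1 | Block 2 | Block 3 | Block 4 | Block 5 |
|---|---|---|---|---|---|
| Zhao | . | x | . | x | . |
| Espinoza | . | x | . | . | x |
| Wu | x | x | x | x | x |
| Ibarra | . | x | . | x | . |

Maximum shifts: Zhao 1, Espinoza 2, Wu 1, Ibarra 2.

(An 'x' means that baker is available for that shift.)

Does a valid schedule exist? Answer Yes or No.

Total capacity is 6 and 5 slots are needed, so capacity alone doesn't rule it out.
Shifts {Block 1, Block 3} need 2 worker-slots in total, but the bakers available for any of those shifts (Wu) can supply at most 1 among them. So no valid schedule exists.

No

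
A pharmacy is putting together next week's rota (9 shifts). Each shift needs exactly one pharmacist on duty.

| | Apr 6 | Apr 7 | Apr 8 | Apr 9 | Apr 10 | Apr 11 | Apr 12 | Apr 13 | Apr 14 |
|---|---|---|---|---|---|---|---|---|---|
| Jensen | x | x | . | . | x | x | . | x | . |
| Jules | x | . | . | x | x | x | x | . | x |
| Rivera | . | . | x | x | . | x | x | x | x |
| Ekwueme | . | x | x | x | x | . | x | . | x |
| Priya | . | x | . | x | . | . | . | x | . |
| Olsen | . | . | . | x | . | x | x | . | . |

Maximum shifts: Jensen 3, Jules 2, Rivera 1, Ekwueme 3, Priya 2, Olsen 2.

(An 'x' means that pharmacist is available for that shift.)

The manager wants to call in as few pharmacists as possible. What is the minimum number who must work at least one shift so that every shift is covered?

4

9 slots to fill and no one can take more than 3, so at least ⌈9/3⌉ = 3 pharmacists are needed.
Any 3 pharmacists together have capacity at most 3+3+2 = 8 < 9 slots, so 3 can never suffice.
Jensen, Jules, Rivera, and Ekwueme alone can cover everything: Apr 6→Jensen, Apr 7→Jensen, Apr 8→Rivera, Apr 9→Jules, Apr 10→Ekwueme, Apr 11→Jules, Apr 12→Ekwueme, Apr 13→Jensen, Apr 14→Ekwueme.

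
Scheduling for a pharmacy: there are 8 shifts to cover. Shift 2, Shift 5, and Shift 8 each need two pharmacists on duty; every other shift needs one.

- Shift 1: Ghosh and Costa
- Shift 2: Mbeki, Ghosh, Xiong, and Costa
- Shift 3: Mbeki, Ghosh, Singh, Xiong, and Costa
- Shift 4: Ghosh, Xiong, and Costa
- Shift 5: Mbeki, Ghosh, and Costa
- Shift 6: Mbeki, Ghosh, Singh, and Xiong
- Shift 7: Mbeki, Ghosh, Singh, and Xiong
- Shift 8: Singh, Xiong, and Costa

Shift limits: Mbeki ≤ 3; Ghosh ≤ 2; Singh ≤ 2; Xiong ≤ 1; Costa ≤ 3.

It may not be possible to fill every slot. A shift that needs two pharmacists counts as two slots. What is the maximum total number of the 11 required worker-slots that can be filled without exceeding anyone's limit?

Total capacity across all pharmacists is 3+2+2+1+3 = 11, and 11 slots are needed, so at most 11 can be filled.
An assignment achieving 11: Shift 1→Ghosh, Shift 2→Mbeki+Costa, Shift 3→Costa, Shift 4→Ghosh, Shift 5→Mbeki+Costa, Shift 6→Mbeki, Shift 7→Singh, Shift 8→Singh+Xiong.
Loads: Mbeki 3/3, Ghosh 2/2, Singh 2/2, Xiong 1/1, Costa 3/3.

11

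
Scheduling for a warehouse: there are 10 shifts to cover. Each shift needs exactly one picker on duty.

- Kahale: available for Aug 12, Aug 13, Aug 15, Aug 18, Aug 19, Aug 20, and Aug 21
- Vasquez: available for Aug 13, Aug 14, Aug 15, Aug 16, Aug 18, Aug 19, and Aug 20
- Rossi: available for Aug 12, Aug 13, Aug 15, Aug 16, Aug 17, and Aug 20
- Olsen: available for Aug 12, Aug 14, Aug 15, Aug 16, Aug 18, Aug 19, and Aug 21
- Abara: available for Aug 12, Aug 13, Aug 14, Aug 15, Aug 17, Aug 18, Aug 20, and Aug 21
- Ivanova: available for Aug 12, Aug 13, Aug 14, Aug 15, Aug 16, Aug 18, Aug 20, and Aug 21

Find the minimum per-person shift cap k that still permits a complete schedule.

With 6 pickers and 10 worker-slots to fill, someone must work at least ⌈10/6⌉ = 2 shifts, so k ≥ 2.
k = 2 works: Aug 12→Rossi, Aug 13→Abara, Aug 14→Vasquez, Aug 15→Olsen, Aug 16→Vasquez, Aug 17→Rossi, Aug 18→Olsen, Aug 19→Kahale, Aug 20→Abara, Aug 21→Kahale.
Loads: Kahale 2, Vasquez 2, Rossi 2, Olsen 2, Abara 2, Ivanova 0 — all ≤ 2.

2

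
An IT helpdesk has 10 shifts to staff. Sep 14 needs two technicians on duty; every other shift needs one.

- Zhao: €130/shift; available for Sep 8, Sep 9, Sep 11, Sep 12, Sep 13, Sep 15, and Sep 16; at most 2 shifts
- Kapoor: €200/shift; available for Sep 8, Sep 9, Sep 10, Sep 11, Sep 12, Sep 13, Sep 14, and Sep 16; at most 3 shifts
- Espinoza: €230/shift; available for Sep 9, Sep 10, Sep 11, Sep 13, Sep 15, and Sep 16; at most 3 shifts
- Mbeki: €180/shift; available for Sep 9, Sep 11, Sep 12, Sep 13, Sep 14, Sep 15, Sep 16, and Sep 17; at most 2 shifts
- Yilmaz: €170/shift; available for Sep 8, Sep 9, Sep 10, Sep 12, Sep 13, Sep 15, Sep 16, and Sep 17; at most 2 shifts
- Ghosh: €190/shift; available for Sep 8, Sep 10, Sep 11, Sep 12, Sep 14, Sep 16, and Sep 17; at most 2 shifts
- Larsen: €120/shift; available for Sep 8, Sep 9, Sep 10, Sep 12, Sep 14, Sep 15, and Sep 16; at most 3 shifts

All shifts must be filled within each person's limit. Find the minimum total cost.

€1700

Picking the cheapest available technician for each shift independently would cost €1450, but that ignores the shift limits.
An optimal schedule: Sep 8→Larsen, Sep 9→Yilmaz, Sep 10→Larsen, Sep 11→Zhao, Sep 12→Mbeki, Sep 13→Zhao, Sep 14→Mbeki+Ghosh, Sep 15→Larsen, Sep 16→Ghosh, Sep 17→Yilmaz.
Total: 120 + 170 + 120 + 130 + 180 + 130 + 180 + 190 + 120 + 190 + 170 = €1700.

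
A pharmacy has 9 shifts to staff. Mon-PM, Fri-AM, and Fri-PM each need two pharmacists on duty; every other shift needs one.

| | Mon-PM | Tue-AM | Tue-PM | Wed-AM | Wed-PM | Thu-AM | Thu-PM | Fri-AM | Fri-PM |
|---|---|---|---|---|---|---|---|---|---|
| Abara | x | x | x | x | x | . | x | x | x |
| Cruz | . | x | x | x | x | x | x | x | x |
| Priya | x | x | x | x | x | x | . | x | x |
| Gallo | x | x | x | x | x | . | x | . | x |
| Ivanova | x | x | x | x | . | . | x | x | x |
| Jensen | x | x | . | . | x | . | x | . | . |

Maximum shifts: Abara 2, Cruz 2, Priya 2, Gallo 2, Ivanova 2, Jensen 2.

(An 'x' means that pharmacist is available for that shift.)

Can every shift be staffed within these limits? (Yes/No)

One valid schedule: Mon-PM→Priya+Jensen, Tue-AM→Jensen, Tue-PM→Abara, Wed-AM→Abara, Wed-PM→Cruz, Thu-AM→Cruz, Thu-PM→Gallo, Fri-AM→Priya+Ivanova, Fri-PM→Gallo+Ivanova.
Loads: Abara 2/2, Cruz 2/2, Priya 2/2, Gallo 2/2, Ivanova 2/2, Jensen 2/2 — all within limits.

Yes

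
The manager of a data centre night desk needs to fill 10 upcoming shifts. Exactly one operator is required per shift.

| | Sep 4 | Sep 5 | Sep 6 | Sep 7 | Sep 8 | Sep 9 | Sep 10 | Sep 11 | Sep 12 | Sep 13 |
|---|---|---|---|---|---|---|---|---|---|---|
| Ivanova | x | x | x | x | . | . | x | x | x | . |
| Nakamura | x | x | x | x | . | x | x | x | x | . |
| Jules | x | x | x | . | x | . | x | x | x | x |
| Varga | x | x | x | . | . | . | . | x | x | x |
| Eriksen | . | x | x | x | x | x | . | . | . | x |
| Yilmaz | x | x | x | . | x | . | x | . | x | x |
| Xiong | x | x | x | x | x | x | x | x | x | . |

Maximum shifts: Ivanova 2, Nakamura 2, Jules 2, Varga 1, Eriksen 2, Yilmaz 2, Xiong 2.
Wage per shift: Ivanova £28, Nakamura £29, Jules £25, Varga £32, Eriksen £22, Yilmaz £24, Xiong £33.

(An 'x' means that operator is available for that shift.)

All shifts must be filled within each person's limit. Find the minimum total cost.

Picking the cheapest available operator for each shift independently would cost £229, but that ignores the shift limits.
An optimal schedule: Sep 4→Ivanova, Sep 5→Nakamura, Sep 6→Nakamura, Sep 7→Eriksen, Sep 8→Yilmaz, Sep 9→Eriksen, Sep 10→Jules, Sep 11→Jules, Sep 12→Ivanova, Sep 13→Yilmaz.
Total: 28 + 29 + 29 + 22 + 24 + 22 + 25 + 25 + 28 + 24 = £256.

£256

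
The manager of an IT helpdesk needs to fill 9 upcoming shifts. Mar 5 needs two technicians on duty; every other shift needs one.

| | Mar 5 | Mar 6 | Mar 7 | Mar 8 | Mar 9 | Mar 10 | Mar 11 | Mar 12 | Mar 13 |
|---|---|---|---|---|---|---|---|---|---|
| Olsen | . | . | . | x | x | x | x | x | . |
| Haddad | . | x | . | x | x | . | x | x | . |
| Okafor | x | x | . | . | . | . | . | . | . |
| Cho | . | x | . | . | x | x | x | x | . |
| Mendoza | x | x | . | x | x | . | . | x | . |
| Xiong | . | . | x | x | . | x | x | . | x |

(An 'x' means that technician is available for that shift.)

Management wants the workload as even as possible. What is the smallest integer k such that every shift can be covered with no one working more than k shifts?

2

With 6 technicians and 10 worker-slots to fill, someone must work at least ⌈10/6⌉ = 2 shifts, so k ≥ 2.
k = 2 works: Mar 5→Okafor+Mendoza, Mar 6→Haddad, Mar 7→Xiong, Mar 8→Olsen, Mar 9→Haddad, Mar 10→Olsen, Mar 11→Cho, Mar 12→Cho, Mar 13→Xiong.
Loads: Olsen 2, Haddad 2, Okafor 1, Cho 2, Mendoza 1, Xiong 2 — all ≤ 2.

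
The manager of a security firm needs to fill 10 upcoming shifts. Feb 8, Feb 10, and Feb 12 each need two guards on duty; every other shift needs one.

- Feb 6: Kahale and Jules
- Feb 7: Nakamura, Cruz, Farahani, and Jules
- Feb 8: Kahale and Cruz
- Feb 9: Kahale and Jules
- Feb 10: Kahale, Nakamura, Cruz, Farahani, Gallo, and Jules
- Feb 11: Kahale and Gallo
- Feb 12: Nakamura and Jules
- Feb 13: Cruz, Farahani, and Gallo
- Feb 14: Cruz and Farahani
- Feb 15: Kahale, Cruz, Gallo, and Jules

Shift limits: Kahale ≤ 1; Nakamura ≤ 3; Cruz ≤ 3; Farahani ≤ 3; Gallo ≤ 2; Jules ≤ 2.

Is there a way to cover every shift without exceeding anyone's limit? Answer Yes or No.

Total capacity is 14 and 13 slots are needed, so capacity alone doesn't rule it out.
Shifts {Feb 6, Feb 8, Feb 9, Feb 12} need 6 worker-slots in total, but the guards available for any of those shifts (Kahale, Nakamura, Cruz, and Jules) can supply at most 5 among them. So no valid schedule exists.

No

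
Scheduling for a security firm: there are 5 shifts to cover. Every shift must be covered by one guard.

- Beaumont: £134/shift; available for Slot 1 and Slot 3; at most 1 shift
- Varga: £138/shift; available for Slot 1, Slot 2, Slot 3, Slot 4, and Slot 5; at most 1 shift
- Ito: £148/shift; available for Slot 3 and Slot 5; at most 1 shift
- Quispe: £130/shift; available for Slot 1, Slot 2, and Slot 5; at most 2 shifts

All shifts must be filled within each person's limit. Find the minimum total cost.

£680

Slot 4 can only be covered by Varga, so that assignment is forced.
Picking the cheapest available guard for each shift independently would cost £662, but that ignores the shift limits.
An optimal schedule: Slot 1→Beaumont, Slot 2→Quispe, Slot 3→Ito, Slot 4→Varga, Slot 5→Quispe.
Total: 134 + 130 + 148 + 138 + 130 = £680.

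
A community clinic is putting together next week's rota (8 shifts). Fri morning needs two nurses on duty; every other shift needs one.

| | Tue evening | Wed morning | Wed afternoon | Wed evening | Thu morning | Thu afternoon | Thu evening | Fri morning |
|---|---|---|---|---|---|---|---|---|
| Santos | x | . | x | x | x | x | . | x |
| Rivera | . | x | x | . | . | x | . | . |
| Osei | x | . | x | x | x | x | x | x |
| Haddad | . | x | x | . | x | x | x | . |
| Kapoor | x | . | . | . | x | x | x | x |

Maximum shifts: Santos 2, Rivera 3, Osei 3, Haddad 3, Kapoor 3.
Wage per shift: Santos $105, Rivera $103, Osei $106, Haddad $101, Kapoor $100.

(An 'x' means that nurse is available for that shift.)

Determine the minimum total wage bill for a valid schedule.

Picking the cheapest available nurse for each shift independently would cost $912, but that ignores the shift limits.
An optimal schedule: Tue evening→Kapoor, Wed morning→Haddad, Wed afternoon→Haddad, Wed evening→Santos, Thu morning→Haddad, Thu afternoon→Rivera, Thu evening→Kapoor, Fri morning→Kapoor+Santos.
Total: 100 + 101 + 101 + 105 + 101 + 103 + 100 + 100 + 105 = $916.

$916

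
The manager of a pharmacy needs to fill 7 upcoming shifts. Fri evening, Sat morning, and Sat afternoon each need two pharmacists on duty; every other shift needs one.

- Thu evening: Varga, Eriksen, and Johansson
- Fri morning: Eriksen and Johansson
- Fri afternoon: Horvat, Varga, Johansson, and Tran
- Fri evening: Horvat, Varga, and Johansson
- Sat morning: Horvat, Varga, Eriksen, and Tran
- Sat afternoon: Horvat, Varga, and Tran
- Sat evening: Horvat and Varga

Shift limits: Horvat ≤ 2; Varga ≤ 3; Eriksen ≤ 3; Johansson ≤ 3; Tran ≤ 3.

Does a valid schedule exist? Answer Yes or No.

One valid schedule: Thu evening→Varga, Fri morning→Eriksen, Fri afternoon→Johansson, Fri evening→Horvat+Varga, Sat morning→Eriksen+Tran, Sat afternoon→Varga+Tran, Sat evening→Horvat.
Loads: Horvat 2/2, Varga 3/3, Eriksen 2/3, Johansson 1/3, Tran 2/3 — all within limits.

Yes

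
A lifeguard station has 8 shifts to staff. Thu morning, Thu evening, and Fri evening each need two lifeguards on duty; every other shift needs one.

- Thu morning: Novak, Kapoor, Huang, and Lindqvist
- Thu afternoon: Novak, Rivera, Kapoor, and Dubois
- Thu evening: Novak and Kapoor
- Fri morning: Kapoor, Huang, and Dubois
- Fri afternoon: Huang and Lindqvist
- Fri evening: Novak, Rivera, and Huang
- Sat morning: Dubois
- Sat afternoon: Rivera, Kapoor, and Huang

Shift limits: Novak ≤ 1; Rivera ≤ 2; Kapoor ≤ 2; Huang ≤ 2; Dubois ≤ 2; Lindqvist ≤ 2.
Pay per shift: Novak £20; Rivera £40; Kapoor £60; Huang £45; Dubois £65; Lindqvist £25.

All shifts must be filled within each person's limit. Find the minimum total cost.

£490

Thu evening can only be covered by Novak and Kapoor, so that assignment is forced.
Sat morning can only be covered by Dubois, so that assignment is forced.
Picking the cheapest available lifeguard for each shift independently would cost £380, but that ignores the shift limits.
An optimal schedule: Thu morning→Huang+Lindqvist, Thu afternoon→Dubois, Thu evening→Novak+Kapoor, Fri morning→Kapoor, Fri afternoon→Lindqvist, Fri evening→Rivera+Huang, Sat morning→Dubois, Sat afternoon→Rivera.
Total: 45 + 25 + 65 + 20 + 60 + 60 + 25 + 40 + 45 + 65 + 40 = £490.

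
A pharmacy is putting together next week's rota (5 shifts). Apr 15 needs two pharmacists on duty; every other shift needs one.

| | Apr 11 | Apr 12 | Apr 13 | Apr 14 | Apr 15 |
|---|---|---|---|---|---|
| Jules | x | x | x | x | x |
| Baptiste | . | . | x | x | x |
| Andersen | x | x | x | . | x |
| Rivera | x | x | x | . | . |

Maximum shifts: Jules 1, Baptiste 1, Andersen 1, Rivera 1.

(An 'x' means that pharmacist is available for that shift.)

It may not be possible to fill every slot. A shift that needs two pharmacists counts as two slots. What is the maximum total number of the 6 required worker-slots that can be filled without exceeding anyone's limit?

Total capacity across all pharmacists is 1+1+1+1 = 4, and 6 slots are needed, so at most 4 can be filled.
An assignment achieving 4: Apr 11→Andersen, Apr 12→Rivera, Apr 14→Jules, Apr 15→Baptiste.
Loads: Jules 1/1, Baptiste 1/1, Andersen 1/1, Rivera 1/1.

4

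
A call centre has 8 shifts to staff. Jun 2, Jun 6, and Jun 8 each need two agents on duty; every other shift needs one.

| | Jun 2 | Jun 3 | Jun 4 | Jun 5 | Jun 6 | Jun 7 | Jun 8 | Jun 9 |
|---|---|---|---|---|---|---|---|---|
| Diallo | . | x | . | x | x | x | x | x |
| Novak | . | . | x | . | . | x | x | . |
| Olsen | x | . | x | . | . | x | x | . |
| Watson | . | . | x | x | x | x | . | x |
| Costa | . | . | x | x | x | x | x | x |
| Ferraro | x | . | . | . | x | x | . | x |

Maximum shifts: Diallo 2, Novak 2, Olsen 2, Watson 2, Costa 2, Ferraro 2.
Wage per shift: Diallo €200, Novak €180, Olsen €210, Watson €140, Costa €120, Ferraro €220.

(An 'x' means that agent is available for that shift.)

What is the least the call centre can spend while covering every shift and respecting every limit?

Jun 2 can only be covered by Olsen and Ferraro, so that assignment is forced.
Jun 3 can only be covered by Diallo, so that assignment is forced.
Picking the cheapest available agent for each shift independently would cost €1670, but that ignores the shift limits.
An optimal schedule: Jun 2→Olsen+Ferraro, Jun 3→Diallo, Jun 4→Novak, Jun 5→Diallo, Jun 6→Watson+Costa, Jun 7→Novak, Jun 8→Olsen+Costa, Jun 9→Watson.
Total: 210 + 220 + 200 + 180 + 200 + 140 + 120 + 180 + 210 + 120 + 140 = €1920.

€1920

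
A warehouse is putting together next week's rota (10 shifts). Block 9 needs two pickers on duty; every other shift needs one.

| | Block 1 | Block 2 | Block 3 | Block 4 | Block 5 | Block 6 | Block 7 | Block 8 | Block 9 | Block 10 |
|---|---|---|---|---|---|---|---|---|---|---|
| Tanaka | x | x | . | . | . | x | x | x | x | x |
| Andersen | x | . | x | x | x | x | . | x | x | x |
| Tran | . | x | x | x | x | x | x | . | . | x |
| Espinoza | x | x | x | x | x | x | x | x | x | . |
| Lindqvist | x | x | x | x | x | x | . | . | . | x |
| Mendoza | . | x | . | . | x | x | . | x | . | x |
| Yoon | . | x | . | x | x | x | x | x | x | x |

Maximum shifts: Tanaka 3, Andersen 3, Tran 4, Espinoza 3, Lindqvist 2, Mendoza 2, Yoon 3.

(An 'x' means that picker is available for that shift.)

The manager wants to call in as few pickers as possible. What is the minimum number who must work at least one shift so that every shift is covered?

11 slots to fill and no one can take more than 4, so at least ⌈11/4⌉ = 3 pickers are needed.
Any 3 pickers together have capacity at most 4+3+3 = 10 < 11 slots, so 3 can never suffice.
Tanaka, Andersen, Tran, and Espinoza alone can cover everything: Block 1→Tanaka, Block 2→Tanaka, Block 3→Andersen, Block 4→Andersen, Block 5→Andersen, Block 6→Tran, Block 7→Tran, Block 8→Espinoza, Block 9→Tanaka+Espinoza, Block 10→Tran.

4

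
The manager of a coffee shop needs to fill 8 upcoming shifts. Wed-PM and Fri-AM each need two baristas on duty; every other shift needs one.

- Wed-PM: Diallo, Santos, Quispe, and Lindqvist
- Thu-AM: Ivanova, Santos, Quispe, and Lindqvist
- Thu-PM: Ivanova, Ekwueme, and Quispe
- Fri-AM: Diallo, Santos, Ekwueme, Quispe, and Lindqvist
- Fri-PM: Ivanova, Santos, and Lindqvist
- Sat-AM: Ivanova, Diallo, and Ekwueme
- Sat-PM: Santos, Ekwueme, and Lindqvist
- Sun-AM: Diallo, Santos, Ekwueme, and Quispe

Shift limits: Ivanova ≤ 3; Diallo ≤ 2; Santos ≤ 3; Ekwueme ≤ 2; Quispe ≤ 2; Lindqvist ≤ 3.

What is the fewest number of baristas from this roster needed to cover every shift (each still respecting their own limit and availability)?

10 slots to fill and no one can take more than 3, so at least ⌈10/3⌉ = 4 baristas are needed.
Ivanova, Diallo, Santos, and Ekwueme alone can cover everything: Wed-PM→Diallo+Santos, Thu-AM→Ivanova, Thu-PM→Ivanova, Fri-AM→Diallo+Santos, Fri-PM→Ivanova, Sat-AM→Ekwueme, Sat-PM→Santos, Sun-AM→Ekwueme.

4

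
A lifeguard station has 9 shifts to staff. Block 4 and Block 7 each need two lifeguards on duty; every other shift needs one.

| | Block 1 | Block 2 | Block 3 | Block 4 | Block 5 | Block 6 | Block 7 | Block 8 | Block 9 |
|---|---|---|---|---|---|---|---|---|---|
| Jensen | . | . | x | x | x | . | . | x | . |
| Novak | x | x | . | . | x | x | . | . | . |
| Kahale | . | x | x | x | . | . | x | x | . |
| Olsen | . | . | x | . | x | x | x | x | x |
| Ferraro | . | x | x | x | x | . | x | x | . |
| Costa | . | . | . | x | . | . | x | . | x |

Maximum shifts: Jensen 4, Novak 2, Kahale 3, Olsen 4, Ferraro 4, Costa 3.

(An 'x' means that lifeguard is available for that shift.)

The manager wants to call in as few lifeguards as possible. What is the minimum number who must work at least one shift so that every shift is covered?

11 slots to fill and no one can take more than 4, so at least ⌈11/4⌉ = 3 lifeguards are needed.
No set of 3 lifeguards can cover every shift (each such set leaves at least one shift with no one available or exceeds a cap).
Jensen, Novak, Kahale, and Olsen alone can cover everything: Block 1→Novak, Block 2→Novak, Block 3→Jensen, Block 4→Jensen+Kahale, Block 5→Jensen, Block 6→Olsen, Block 7→Kahale+Olsen, Block 8→Jensen, Block 9→Olsen.

4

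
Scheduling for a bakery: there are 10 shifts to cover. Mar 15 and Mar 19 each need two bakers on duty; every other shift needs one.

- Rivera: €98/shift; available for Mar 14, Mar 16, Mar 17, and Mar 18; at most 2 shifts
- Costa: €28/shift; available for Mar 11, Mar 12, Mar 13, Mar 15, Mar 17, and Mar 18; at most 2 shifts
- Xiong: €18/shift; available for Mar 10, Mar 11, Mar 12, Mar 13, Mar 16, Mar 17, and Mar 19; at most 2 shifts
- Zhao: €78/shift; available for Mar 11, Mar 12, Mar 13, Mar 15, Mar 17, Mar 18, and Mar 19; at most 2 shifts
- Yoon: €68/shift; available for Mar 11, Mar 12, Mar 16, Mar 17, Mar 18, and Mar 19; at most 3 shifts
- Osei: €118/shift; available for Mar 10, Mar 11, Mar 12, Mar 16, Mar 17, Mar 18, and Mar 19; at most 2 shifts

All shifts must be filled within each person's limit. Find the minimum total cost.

Mar 14 can only be covered by Rivera, so that assignment is forced.
Mar 15 can only be covered by Costa and Zhao, so that assignment is forced.
Picking the cheapest available baker for each shift independently would cost €426, but that ignores the shift limits.
An optimal schedule: Mar 10→Xiong, Mar 11→Xiong, Mar 12→Zhao, Mar 13→Costa, Mar 14→Rivera, Mar 15→Costa+Zhao, Mar 16→Rivera, Mar 17→Yoon, Mar 18→Yoon, Mar 19→Yoon+Osei.
Total: 18 + 18 + 78 + 28 + 98 + 28 + 78 + 98 + 68 + 68 + 68 + 118 = €766.

€766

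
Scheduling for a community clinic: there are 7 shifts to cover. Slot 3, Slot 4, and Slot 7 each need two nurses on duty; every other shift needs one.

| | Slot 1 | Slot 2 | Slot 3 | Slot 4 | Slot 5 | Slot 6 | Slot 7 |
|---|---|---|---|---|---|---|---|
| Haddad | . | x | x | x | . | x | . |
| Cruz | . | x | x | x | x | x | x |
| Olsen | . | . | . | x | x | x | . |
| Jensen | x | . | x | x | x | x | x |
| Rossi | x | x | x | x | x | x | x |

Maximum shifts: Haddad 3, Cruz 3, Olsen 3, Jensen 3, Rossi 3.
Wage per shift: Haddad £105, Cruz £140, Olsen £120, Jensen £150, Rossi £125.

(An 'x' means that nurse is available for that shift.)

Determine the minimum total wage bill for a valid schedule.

£1190

Picking the cheapest available nurse for each shift independently would cost £1175, but that ignores the shift limits.
An optimal schedule: Slot 1→Rossi, Slot 2→Haddad, Slot 3→Haddad+Rossi, Slot 4→Haddad+Olsen, Slot 5→Olsen, Slot 6→Olsen, Slot 7→Rossi+Cruz.
Total: 125 + 105 + 105 + 125 + 105 + 120 + 120 + 120 + 125 + 140 = £1190.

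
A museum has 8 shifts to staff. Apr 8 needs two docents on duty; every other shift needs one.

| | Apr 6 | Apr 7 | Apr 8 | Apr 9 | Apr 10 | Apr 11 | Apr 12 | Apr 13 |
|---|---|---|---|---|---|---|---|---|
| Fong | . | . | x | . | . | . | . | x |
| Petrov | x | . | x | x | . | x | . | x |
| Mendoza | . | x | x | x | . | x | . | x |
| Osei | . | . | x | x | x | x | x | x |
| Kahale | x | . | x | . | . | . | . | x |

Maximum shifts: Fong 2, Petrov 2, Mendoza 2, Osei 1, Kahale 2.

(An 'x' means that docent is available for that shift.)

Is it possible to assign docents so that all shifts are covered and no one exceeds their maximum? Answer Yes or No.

No

Total capacity is 9 and 9 slots are needed, so capacity alone doesn't rule it out.
Shifts {Apr 10, Apr 12} need 2 worker-slots in total, but the docents available for any of those shifts (Osei) can supply at most 1 among them. So no valid schedule exists.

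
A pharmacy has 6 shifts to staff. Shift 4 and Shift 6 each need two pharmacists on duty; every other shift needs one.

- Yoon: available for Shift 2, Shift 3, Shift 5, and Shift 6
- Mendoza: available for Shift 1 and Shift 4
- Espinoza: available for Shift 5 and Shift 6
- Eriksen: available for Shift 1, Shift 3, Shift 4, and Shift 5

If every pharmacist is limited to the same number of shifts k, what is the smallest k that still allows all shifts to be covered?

With 4 pharmacists and 8 worker-slots to fill, someone must work at least ⌈8/4⌉ = 2 shifts, so k ≥ 2.
k = 2 works: Shift 1→Mendoza, Shift 2→Yoon, Shift 3→Eriksen, Shift 4→Mendoza+Eriksen, Shift 5→Espinoza, Shift 6→Yoon+Espinoza.
Loads: Yoon 2, Mendoza 2, Espinoza 2, Eriksen 2 — all ≤ 2.

2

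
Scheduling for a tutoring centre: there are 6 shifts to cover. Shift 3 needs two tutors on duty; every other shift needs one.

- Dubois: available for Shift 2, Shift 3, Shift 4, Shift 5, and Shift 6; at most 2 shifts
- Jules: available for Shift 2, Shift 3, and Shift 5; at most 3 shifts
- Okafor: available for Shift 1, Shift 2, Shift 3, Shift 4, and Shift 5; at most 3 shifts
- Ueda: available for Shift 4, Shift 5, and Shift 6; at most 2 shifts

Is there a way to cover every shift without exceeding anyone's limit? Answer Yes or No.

Yes

Shift 1 can only be covered by Okafor, so that assignment is forced.
One valid schedule: Shift 1→Okafor, Shift 2→Dubois, Shift 3→Jules+Okafor, Shift 4→Okafor, Shift 5→Jules, Shift 6→Dubois.
Loads: Dubois 2/2, Jules 2/3, Okafor 3/3, Ueda 0/2 — all within limits.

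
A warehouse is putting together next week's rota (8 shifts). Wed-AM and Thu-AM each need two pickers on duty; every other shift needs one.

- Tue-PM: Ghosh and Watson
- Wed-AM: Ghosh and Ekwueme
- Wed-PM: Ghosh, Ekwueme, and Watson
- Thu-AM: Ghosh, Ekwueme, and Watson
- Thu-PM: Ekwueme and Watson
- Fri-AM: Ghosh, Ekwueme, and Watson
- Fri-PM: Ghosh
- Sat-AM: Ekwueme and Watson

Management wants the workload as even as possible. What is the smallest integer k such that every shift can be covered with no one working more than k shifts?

4

With 3 pickers and 10 worker-slots to fill, someone must work at least ⌈10/3⌉ = 4 shifts, so k ≥ 4.
k = 4 works: Tue-PM→Ghosh, Wed-AM→Ghosh+Ekwueme, Wed-PM→Ghosh, Thu-AM→Ekwueme+Watson, Thu-PM→Ekwueme, Fri-AM→Watson, Fri-PM→Ghosh, Sat-AM→Ekwueme.
Loads: Ghosh 4, Ekwueme 4, Watson 2 — all ≤ 4.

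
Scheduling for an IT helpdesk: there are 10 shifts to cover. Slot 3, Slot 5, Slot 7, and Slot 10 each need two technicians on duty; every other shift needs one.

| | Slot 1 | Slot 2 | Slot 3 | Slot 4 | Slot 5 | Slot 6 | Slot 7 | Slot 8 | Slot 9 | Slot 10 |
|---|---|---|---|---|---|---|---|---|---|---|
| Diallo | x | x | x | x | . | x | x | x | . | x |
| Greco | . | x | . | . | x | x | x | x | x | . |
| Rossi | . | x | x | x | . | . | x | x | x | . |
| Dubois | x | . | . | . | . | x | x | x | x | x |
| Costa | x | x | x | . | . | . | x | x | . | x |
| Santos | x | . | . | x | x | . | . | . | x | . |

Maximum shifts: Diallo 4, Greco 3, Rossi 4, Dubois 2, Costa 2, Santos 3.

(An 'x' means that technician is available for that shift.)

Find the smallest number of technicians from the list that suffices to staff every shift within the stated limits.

14 slots to fill and no one can take more than 4, so at least ⌈14/4⌉ = 4 technicians are needed.
No set of 4 technicians can cover every shift (each such set leaves at least one shift with no one available or exceeds a cap).
Diallo, Greco, Rossi, Dubois, and Santos alone can cover everything: Slot 1→Diallo, Slot 2→Diallo, Slot 3→Diallo+Rossi, Slot 4→Rossi, Slot 5→Greco+Santos, Slot 6→Greco, Slot 7→Rossi+Dubois, Slot 8→Greco, Slot 9→Rossi, Slot 10→Diallo+Dubois.

5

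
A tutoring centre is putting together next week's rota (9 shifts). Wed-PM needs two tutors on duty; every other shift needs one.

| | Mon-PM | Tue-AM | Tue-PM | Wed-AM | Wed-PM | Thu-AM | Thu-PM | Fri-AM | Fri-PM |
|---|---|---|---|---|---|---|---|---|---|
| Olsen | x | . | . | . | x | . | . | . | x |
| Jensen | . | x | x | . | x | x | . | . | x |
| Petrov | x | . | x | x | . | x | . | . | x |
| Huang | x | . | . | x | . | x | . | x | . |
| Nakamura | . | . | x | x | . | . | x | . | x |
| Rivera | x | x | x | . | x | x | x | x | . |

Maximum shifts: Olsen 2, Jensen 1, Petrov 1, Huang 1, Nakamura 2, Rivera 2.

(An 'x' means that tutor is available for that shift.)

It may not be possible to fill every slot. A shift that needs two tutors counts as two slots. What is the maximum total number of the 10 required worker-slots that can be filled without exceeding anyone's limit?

Total capacity across all tutors is 2+1+1+1+2+2 = 9, and 10 slots are needed, so at most 9 can be filled.
An assignment achieving 9: Mon-PM→Olsen, Tue-AM→Jensen, Tue-PM→Nakamura, Wed-AM→Petrov, Wed-PM→Olsen+Rivera, Thu-AM→Rivera, Thu-PM→Nakamura, Fri-AM→Huang.
Loads: Olsen 2/2, Jensen 1/1, Petrov 1/1, Huang 1/1, Nakamura 2/2, Rivera 2/2.

9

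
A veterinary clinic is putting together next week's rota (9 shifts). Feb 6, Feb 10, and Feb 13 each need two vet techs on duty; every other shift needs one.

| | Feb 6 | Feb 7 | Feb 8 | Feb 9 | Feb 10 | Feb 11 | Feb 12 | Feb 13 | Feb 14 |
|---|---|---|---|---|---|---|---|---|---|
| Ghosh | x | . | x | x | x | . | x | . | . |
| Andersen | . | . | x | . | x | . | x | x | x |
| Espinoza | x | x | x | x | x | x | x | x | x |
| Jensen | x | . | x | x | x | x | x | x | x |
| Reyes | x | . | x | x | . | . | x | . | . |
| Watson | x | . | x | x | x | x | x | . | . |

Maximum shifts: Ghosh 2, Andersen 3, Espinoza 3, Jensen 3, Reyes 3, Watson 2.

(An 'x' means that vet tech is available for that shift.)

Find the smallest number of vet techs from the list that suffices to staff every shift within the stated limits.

12 slots to fill and no one can take more than 3, so at least ⌈12/3⌉ = 4 vet techs are needed.
Andersen, Espinoza, Jensen, and Reyes alone can cover everything: Feb 6→Espinoza+Jensen, Feb 7→Espinoza, Feb 8→Reyes, Feb 9→Reyes, Feb 10→Andersen+Jensen, Feb 11→Espinoza, Feb 12→Reyes, Feb 13→Andersen+Jensen, Feb 14→Andersen.

4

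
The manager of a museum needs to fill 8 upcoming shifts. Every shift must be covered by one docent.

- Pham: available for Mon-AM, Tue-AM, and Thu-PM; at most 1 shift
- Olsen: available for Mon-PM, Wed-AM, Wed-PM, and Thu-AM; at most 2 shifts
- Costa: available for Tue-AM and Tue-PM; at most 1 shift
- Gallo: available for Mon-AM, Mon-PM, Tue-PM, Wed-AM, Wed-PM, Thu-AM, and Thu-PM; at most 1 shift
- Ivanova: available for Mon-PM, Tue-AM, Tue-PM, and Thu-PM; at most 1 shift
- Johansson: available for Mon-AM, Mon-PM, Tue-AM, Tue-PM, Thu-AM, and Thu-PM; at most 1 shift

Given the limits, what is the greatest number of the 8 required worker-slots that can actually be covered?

Total capacity across all docents is 1+2+1+1+1+1 = 7, and 8 slots are needed, so at most 7 can be filled.
An assignment achieving 7: Mon-AM→Pham, Mon-PM→Ivanova, Tue-AM→Costa, Tue-PM→Johansson, Wed-AM→Olsen, Wed-PM→Olsen, Thu-AM→Gallo.
Loads: Pham 1/1, Olsen 2/2, Costa 1/1, Gallo 1/1, Ivanova 1/1, Johansson 1/1.

7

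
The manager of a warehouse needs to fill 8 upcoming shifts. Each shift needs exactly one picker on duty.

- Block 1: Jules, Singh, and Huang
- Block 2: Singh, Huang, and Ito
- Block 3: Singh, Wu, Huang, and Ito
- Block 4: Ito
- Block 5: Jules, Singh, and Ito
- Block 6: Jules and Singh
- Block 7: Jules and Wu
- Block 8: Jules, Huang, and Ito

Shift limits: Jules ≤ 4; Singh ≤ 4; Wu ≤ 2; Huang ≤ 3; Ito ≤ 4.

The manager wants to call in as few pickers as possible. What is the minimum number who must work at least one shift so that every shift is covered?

8 slots to fill and no one can take more than 4, so at least ⌈8/4⌉ = 2 pickers are needed.
Jules and Ito alone can cover everything: Block 1→Jules, Block 2→Ito, Block 3→Ito, Block 4→Ito, Block 5→Jules, Block 6→Jules, Block 7→Jules, Block 8→Ito.

2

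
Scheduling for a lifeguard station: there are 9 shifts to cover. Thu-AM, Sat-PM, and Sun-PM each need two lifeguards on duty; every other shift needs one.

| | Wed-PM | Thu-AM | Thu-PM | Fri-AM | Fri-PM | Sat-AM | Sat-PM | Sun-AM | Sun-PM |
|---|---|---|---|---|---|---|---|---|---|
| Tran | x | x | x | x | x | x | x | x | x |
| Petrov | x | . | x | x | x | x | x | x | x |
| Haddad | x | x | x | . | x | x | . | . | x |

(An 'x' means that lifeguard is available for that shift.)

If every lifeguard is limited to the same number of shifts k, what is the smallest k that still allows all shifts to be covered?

With 3 lifeguards and 12 worker-slots to fill, someone must work at least ⌈12/3⌉ = 4 shifts, so k ≥ 4.
k = 4 works: Wed-PM→Petrov, Thu-AM→Tran+Haddad, Thu-PM→Petrov, Fri-AM→Tran, Fri-PM→Haddad, Sat-AM→Haddad, Sat-PM→Tran+Petrov, Sun-AM→Tran, Sun-PM→Petrov+Haddad.
Loads: Tran 4, Petrov 4, Haddad 4 — all ≤ 4.

4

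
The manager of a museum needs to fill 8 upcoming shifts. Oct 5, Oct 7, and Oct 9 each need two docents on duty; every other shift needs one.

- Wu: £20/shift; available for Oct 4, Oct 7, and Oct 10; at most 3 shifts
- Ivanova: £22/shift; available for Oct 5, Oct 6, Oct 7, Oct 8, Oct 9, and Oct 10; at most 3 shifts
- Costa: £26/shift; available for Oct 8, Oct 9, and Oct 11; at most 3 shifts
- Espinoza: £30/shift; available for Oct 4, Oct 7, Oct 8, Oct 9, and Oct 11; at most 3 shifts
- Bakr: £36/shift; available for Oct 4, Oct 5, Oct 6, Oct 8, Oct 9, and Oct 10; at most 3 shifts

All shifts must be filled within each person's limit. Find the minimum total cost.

£270

Oct 5 can only be covered by Ivanova and Bakr, so that assignment is forced.
Picking the cheapest available docent for each shift independently would cost £258, but that ignores the shift limits.
An optimal schedule: Oct 4→Wu, Oct 5→Ivanova+Bakr, Oct 6→Ivanova, Oct 7→Wu+Ivanova, Oct 8→Costa, Oct 9→Costa+Espinoza, Oct 10→Wu, Oct 11→Costa.
Total: 20 + 22 + 36 + 22 + 20 + 22 + 26 + 26 + 30 + 20 + 26 = £270.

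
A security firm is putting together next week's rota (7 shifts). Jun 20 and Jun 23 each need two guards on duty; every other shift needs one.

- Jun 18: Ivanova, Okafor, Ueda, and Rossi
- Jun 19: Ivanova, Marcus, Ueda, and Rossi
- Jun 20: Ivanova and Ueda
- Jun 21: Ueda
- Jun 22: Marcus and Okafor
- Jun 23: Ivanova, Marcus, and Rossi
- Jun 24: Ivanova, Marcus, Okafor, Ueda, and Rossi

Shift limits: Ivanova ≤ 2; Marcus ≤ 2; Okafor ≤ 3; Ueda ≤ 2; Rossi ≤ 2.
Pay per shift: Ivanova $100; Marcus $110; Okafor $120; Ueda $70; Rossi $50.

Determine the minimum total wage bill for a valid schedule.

Jun 20 can only be covered by Ivanova and Ueda, so that assignment is forced.
Jun 21 can only be covered by Ueda, so that assignment is forced.
Picking the cheapest available guard for each shift independently would cost $650, but that ignores the shift limits.
An optimal schedule: Jun 18→Rossi, Jun 19→Marcus, Jun 20→Ueda+Ivanova, Jun 21→Ueda, Jun 22→Marcus, Jun 23→Rossi+Ivanova, Jun 24→Okafor.
Total: 50 + 110 + 70 + 100 + 70 + 110 + 50 + 100 + 120 = $780.

$780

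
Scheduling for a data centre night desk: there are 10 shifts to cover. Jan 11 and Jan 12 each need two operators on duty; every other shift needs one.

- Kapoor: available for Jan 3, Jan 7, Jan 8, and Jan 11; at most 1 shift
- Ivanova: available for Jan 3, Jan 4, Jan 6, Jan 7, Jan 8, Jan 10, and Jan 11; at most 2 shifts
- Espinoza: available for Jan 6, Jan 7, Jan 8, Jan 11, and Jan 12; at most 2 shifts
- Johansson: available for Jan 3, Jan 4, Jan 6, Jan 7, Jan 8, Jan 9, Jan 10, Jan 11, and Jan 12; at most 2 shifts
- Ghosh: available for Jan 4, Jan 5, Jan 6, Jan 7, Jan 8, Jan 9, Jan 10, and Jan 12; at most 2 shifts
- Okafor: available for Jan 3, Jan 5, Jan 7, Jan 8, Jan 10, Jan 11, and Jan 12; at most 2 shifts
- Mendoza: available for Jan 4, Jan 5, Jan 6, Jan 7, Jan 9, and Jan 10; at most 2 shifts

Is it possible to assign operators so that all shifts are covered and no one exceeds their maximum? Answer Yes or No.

Yes

One valid schedule: Jan 3→Kapoor, Jan 4→Ivanova, Jan 5→Ghosh, Jan 6→Ivanova, Jan 7→Mendoza, Jan 8→Espinoza, Jan 9→Johansson, Jan 10→Johansson, Jan 11→Espinoza+Okafor, Jan 12→Ghosh+Okafor.
Loads: Kapoor 1/1, Ivanova 2/2, Espinoza 2/2, Johansson 2/2, Ghosh 2/2, Okafor 2/2, Mendoza 1/2 — all within limits.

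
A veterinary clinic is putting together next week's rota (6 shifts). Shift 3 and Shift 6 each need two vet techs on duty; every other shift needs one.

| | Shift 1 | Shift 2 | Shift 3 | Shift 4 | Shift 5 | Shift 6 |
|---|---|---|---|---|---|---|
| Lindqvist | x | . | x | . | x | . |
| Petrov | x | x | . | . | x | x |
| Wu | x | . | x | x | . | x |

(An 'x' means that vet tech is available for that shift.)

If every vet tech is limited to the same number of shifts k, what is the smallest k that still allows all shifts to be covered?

With 3 vet techs and 8 worker-slots to fill, someone must work at least ⌈8/3⌉ = 3 shifts, so k ≥ 3.
k = 3 works: Shift 1→Lindqvist, Shift 2→Petrov, Shift 3→Lindqvist+Wu, Shift 4→Wu, Shift 5→Lindqvist, Shift 6→Petrov+Wu.
Loads: Lindqvist 3, Petrov 2, Wu 3 — all ≤ 3.

3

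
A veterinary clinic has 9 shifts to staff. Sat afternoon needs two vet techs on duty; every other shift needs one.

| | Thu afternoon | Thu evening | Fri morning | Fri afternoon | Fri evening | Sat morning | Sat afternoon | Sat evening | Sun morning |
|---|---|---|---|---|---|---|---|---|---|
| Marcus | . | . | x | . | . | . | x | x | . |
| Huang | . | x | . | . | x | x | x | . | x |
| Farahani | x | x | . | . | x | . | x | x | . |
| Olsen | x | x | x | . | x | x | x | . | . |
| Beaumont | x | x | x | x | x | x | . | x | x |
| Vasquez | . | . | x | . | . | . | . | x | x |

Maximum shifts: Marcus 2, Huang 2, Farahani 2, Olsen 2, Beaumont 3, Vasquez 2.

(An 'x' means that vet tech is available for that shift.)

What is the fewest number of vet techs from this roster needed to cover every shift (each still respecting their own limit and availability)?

10 slots to fill and no one can take more than 3, so at least ⌈10/3⌉ = 4 vet techs are needed.
Any 4 vet techs together have capacity at most 3+2+2+2 = 9 < 10 slots, so 4 can never suffice.
Marcus, Huang, Farahani, Olsen, and Beaumont alone can cover everything: Thu afternoon→Farahani, Thu evening→Olsen, Fri morning→Marcus, Fri afternoon→Beaumont, Fri evening→Beaumont, Sat morning→Huang, Sat afternoon→Farahani+Olsen, Sat evening→Marcus, Sun morning→Huang.

5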